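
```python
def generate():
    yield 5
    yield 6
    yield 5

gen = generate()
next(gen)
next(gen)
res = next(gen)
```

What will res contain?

Step 1: generate() creates a generator.
Step 2: next(gen) yields 5 (consumed and discarded).
Step 3: next(gen) yields 6 (consumed and discarded).
Step 4: next(gen) yields 5, assigned to res.
Therefore res = 5.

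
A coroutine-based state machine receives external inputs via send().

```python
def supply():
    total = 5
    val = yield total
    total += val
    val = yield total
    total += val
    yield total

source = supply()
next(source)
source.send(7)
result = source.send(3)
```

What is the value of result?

Step 1: next() -> yield total=5.
Step 2: send(7) -> val=7, total = 5+7 = 12, yield 12.
Step 3: send(3) -> val=3, total = 12+3 = 15, yield 15.
Therefore result = 15.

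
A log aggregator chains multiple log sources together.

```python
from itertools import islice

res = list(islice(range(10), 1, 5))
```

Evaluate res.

Step 1: islice(range(10), 1, 5) takes elements at indices [1, 5).
Step 2: Elements: [1, 2, 3, 4].
Therefore res = [1, 2, 3, 4].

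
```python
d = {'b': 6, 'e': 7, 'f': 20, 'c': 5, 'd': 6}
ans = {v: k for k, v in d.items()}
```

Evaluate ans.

Step 1: Invert dict (swap keys and values):
  'b': 6 -> 6: 'b'
  'e': 7 -> 7: 'e'
  'f': 20 -> 20: 'f'
  'c': 5 -> 5: 'c'
  'd': 6 -> 6: 'd'
Therefore ans = {6: 'd', 7: 'e', 20: 'f', 5: 'c'}.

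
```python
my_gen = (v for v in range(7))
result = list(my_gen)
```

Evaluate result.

Step 1: Generator expression iterates range(7): [0, 1, 2, 3, 4, 5, 6].
Step 2: list() collects all values.
Therefore result = [0, 1, 2, 3, 4, 5, 6].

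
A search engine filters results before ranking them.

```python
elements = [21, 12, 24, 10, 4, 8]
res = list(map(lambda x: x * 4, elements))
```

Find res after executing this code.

Step 1: Apply lambda x: x * 4 to each element:
  21 -> 84
  12 -> 48
  24 -> 96
  10 -> 40
  4 -> 16
  8 -> 32
Therefore res = [84, 48, 96, 40, 16, 32].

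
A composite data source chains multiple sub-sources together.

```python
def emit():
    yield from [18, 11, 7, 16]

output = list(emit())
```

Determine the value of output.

Step 1: yield from delegates to the iterable, yielding each element.
Step 2: Collected values: [18, 11, 7, 16].
Therefore output = [18, 11, 7, 16].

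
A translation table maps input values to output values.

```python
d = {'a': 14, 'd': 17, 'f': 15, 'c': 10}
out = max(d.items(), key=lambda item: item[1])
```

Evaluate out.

Step 1: Find item with maximum value:
  ('a', 14)
  ('d', 17)
  ('f', 15)
  ('c', 10)
Step 2: Maximum value is 17 at key 'd'.
Therefore out = ('d', 17).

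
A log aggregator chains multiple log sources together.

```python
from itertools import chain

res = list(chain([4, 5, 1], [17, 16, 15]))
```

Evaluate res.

Step 1: chain() concatenates iterables: [4, 5, 1] + [17, 16, 15].
Therefore res = [4, 5, 1, 17, 16, 15].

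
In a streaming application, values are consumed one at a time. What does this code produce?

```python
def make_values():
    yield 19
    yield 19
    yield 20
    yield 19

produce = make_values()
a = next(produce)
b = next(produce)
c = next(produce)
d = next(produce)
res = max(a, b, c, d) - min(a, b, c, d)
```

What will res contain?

Step 1: Create generator and consume all values:
  a = next(produce) = 19
  b = next(produce) = 19
  c = next(produce) = 20
  d = next(produce) = 19
Step 2: max = 20, min = 19, res = 20 - 19 = 1.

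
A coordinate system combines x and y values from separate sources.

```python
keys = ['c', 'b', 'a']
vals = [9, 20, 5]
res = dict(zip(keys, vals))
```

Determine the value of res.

Step 1: zip pairs keys with values:
  'c' -> 9
  'b' -> 20
  'a' -> 5
Therefore res = {'c': 9, 'b': 20, 'a': 5}.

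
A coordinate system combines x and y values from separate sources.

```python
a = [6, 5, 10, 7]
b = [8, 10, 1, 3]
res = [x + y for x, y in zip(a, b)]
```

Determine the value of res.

Step 1: Add corresponding elements:
  6 + 8 = 14
  5 + 10 = 15
  10 + 1 = 11
  7 + 3 = 10
Therefore res = [14, 15, 11, 10].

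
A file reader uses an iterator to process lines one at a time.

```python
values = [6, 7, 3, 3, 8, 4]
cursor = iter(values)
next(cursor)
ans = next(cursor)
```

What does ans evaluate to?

Step 1: Create iterator over [6, 7, 3, 3, 8, 4].
Step 2: next() consumes 6.
Step 3: next() returns 7.
Therefore ans = 7.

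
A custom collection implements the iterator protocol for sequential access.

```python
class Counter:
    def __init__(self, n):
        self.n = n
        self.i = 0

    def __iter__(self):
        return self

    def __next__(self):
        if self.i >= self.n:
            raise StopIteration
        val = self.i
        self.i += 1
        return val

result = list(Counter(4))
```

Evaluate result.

Step 1: Counter(4) creates an iterator counting 0 to 3.
Step 2: list() consumes all values: [0, 1, 2, 3].
Therefore result = [0, 1, 2, 3].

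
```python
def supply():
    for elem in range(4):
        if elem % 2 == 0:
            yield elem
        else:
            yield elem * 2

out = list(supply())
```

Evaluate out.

Step 1: For each elem in range(4), yield elem if even, else elem*2:
  elem=0 (even): yield 0
  elem=1 (odd): yield 1*2 = 2
  elem=2 (even): yield 2
  elem=3 (odd): yield 3*2 = 6
Therefore out = [0, 2, 2, 6].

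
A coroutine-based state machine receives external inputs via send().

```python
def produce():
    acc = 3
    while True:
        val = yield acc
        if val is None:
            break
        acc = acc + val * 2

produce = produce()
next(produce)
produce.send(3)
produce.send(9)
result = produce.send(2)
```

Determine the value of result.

Step 1: next() -> yield acc=3.
Step 2: send(3) -> val=3, acc = 3 + 3*2 = 9, yield 9.
Step 3: send(9) -> val=9, acc = 9 + 9*2 = 27, yield 27.
Step 4: send(2) -> val=2, acc = 27 + 2*2 = 31, yield 31.
Therefore result = 31.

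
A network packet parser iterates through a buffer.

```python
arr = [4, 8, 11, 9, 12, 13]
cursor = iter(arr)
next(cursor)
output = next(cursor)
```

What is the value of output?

Step 1: Create iterator over [4, 8, 11, 9, 12, 13].
Step 2: next() consumes 4.
Step 3: next() returns 8.
Therefore output = 8.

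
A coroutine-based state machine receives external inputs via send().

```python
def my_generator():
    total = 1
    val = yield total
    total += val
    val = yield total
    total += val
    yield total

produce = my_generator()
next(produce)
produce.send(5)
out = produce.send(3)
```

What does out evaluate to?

Step 1: next() -> yield total=1.
Step 2: send(5) -> val=5, total = 1+5 = 6, yield 6.
Step 3: send(3) -> val=3, total = 6+3 = 9, yield 9.
Therefore out = 9.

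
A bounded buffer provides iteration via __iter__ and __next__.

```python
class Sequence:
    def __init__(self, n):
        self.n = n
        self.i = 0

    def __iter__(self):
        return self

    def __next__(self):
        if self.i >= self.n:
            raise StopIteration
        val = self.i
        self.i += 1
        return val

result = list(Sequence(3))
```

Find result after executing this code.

Step 1: Sequence(3) creates an iterator counting 0 to 2.
Step 2: list() consumes all values: [0, 1, 2].
Therefore result = [0, 1, 2].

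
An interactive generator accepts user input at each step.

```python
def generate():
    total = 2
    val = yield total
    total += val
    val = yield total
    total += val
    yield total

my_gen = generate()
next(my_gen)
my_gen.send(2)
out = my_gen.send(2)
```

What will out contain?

Step 1: next() -> yield total=2.
Step 2: send(2) -> val=2, total = 2+2 = 4, yield 4.
Step 3: send(2) -> val=2, total = 4+2 = 6, yield 6.
Therefore out = 6.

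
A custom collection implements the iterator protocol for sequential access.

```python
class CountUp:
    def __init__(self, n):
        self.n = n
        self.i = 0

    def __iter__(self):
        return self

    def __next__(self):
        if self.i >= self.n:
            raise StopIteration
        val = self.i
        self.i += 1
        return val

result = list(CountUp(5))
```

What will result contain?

Step 1: CountUp(5) creates an iterator counting 0 to 4.
Step 2: list() consumes all values: [0, 1, 2, 3, 4].
Therefore result = [0, 1, 2, 3, 4].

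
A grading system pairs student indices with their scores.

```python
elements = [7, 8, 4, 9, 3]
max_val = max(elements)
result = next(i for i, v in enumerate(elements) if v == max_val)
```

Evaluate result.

Step 1: max([7, 8, 4, 9, 3]) = 9.
Step 2: Find first index where value == 9:
  Index 0: 7 != 9
  Index 1: 8 != 9
  Index 2: 4 != 9
  Index 3: 9 == 9, found!
Therefore result = 3.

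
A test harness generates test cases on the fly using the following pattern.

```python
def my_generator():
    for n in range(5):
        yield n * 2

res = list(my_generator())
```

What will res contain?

Step 1: For each n in range(5), yield n * 2:
  n=0: yield 0 * 2 = 0
  n=1: yield 1 * 2 = 2
  n=2: yield 2 * 2 = 4
  n=3: yield 3 * 2 = 6
  n=4: yield 4 * 2 = 8
Therefore res = [0, 2, 4, 6, 8].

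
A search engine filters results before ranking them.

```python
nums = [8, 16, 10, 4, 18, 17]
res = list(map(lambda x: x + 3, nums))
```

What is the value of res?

Step 1: Apply lambda x: x + 3 to each element:
  8 -> 11
  16 -> 19
  10 -> 13
  4 -> 7
  18 -> 21
  17 -> 20
Therefore res = [11, 19, 13, 7, 21, 20].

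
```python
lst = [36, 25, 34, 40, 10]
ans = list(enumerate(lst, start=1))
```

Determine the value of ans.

Step 1: enumerate with start=1:
  (1, 36)
  (2, 25)
  (3, 34)
  (4, 40)
  (5, 10)
Therefore ans = [(1, 36), (2, 25), (3, 34), (4, 40), (5, 10)].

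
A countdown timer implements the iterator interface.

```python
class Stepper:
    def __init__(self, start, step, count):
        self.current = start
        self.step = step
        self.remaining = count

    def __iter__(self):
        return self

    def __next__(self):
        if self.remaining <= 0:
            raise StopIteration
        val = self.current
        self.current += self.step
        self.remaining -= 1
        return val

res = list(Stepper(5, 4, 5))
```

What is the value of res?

Step 1: Stepper starts at 5, increments by 4, for 5 steps:
  Yield 5, then current += 4
  Yield 9, then current += 4
  Yield 13, then current += 4
  Yield 17, then current += 4
  Yield 21, then current += 4
Therefore res = [5, 9, 13, 17, 21].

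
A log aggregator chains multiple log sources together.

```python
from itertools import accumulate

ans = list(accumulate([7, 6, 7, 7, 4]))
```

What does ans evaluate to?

Step 1: accumulate computes running sums:
  + 7 = 7
  + 6 = 13
  + 7 = 20
  + 7 = 27
  + 4 = 31
Therefore ans = [7, 13, 20, 27, 31].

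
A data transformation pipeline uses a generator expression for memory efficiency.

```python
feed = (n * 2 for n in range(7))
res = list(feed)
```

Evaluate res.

Step 1: For each n in range(7), compute n*2:
  n=0: 0*2 = 0
  n=1: 1*2 = 2
  n=2: 2*2 = 4
  n=3: 3*2 = 6
  n=4: 4*2 = 8
  n=5: 5*2 = 10
  n=6: 6*2 = 12
Therefore res = [0, 2, 4, 6, 8, 10, 12].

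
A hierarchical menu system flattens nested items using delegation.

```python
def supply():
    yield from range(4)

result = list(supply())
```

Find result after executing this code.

Step 1: yield from delegates to the iterable, yielding each element.
Step 2: Collected values: [0, 1, 2, 3].
Therefore result = [0, 1, 2, 3].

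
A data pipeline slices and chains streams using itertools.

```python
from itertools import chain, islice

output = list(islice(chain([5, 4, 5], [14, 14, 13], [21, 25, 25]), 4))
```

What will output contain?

Step 1: chain([5, 4, 5], [14, 14, 13], [21, 25, 25]) = [5, 4, 5, 14, 14, 13, 21, 25, 25].
Step 2: islice takes first 4 elements: [5, 4, 5, 14].
Therefore output = [5, 4, 5, 14].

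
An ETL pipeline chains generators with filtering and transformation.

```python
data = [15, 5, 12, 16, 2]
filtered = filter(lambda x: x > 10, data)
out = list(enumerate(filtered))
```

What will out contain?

Step 1: Filter [15, 5, 12, 16, 2] for > 10: [15, 12, 16].
Step 2: enumerate re-indexes from 0: [(0, 15), (1, 12), (2, 16)].
Therefore out = [(0, 15), (1, 12), (2, 16)].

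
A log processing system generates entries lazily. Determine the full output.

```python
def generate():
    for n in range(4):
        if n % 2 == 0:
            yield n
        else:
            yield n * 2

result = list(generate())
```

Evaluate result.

Step 1: For each n in range(4), yield n if even, else n*2:
  n=0 (even): yield 0
  n=1 (odd): yield 1*2 = 2
  n=2 (even): yield 2
  n=3 (odd): yield 3*2 = 6
Therefore result = [0, 2, 2, 6].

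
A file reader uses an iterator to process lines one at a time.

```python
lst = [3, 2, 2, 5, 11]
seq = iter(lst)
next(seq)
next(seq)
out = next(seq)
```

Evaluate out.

Step 1: Create iterator over [3, 2, 2, 5, 11].
Step 2: next() consumes 3.
Step 3: next() consumes 2.
Step 4: next() returns 2.
Therefore out = 2.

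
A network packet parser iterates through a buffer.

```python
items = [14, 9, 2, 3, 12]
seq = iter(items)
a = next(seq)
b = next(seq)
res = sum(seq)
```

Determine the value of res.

Step 1: Create iterator over [14, 9, 2, 3, 12].
Step 2: a = next() = 14, b = next() = 9.
Step 3: sum() of remaining [2, 3, 12] = 17.
Therefore res = 17.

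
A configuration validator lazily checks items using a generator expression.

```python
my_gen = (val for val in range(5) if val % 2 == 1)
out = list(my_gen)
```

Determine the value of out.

Step 1: Filter range(5) keeping only odd values:
  val=0: even, excluded
  val=1: odd, included
  val=2: even, excluded
  val=3: odd, included
  val=4: even, excluded
Therefore out = [1, 3].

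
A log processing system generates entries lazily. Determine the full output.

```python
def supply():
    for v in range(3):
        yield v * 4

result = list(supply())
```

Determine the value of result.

Step 1: For each v in range(3), yield v * 4:
  v=0: yield 0 * 4 = 0
  v=1: yield 1 * 4 = 4
  v=2: yield 2 * 4 = 8
Therefore result = [0, 4, 8].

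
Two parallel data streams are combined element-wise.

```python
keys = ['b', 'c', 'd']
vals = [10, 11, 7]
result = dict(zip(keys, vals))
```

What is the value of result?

Step 1: zip pairs keys with values:
  'b' -> 10
  'c' -> 11
  'd' -> 7
Therefore result = {'b': 10, 'c': 11, 'd': 7}.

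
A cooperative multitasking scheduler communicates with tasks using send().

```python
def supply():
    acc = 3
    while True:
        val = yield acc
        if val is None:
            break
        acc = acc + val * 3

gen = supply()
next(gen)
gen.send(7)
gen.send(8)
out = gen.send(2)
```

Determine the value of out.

Step 1: next() -> yield acc=3.
Step 2: send(7) -> val=7, acc = 3 + 7*3 = 24, yield 24.
Step 3: send(8) -> val=8, acc = 24 + 8*3 = 48, yield 48.
Step 4: send(2) -> val=2, acc = 48 + 2*3 = 54, yield 54.
Therefore out = 54.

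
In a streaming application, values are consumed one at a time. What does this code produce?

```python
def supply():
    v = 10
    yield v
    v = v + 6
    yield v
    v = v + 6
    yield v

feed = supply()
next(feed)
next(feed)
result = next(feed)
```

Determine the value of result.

Step 1: Trace through generator execution:
  Yield 1: v starts at 10, yield 10
  Yield 2: v = 10 + 6 = 16, yield 16
  Yield 3: v = 16 + 6 = 22, yield 22
Step 2: First next() gets 10, second next() gets the second value, third next() yields 22.
Therefore result = 22.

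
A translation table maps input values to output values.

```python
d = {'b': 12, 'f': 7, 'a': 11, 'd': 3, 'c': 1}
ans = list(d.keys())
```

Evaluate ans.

Step 1: d.keys() returns the dictionary keys in insertion order.
Therefore ans = ['b', 'f', 'a', 'd', 'c'].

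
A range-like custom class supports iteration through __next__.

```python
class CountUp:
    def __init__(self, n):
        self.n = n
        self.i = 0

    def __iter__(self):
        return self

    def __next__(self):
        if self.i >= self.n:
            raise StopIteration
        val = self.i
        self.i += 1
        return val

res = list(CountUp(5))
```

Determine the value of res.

Step 1: CountUp(5) creates an iterator counting 0 to 4.
Step 2: list() consumes all values: [0, 1, 2, 3, 4].
Therefore res = [0, 1, 2, 3, 4].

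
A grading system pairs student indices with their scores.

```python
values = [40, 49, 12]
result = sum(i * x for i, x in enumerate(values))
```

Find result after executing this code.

Step 1: Compute i * x for each (i, x) in enumerate([40, 49, 12]):
  i=0, x=40: 0*40 = 0
  i=1, x=49: 1*49 = 49
  i=2, x=12: 2*12 = 24
Step 2: sum = 0 + 49 + 24 = 73.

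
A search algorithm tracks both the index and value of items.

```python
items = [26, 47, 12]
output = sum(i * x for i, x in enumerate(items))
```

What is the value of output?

Step 1: Compute i * x for each (i, x) in enumerate([26, 47, 12]):
  i=0, x=26: 0*26 = 0
  i=1, x=47: 1*47 = 47
  i=2, x=12: 2*12 = 24
Step 2: sum = 0 + 47 + 24 = 71.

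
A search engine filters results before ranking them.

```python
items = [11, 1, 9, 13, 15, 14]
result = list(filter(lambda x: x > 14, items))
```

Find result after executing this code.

Step 1: Filter elements > 14:
  11: removed
  1: removed
  9: removed
  13: removed
  15: kept
  14: removed
Therefore result = [15].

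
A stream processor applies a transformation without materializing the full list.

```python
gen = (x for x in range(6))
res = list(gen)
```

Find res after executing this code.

Step 1: Generator expression iterates range(6): [0, 1, 2, 3, 4, 5].
Step 2: list() collects all values.
Therefore res = [0, 1, 2, 3, 4, 5].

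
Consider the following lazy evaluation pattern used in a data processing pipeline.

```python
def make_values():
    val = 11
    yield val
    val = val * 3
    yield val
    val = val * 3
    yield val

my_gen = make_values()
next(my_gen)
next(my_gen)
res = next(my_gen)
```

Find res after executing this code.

Step 1: Trace through generator execution:
  Yield 1: val starts at 11, yield 11
  Yield 2: val = 11 * 3 = 33, yield 33
  Yield 3: val = 33 * 3 = 99, yield 99
Step 2: First next() gets 11, second next() gets the second value, third next() yields 99.
Therefore res = 99.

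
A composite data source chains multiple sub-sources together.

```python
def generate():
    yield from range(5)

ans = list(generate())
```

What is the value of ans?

Step 1: yield from delegates to the iterable, yielding each element.
Step 2: Collected values: [0, 1, 2, 3, 4].
Therefore ans = [0, 1, 2, 3, 4].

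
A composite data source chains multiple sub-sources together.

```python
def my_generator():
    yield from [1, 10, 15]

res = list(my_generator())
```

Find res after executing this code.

Step 1: yield from delegates to the iterable, yielding each element.
Step 2: Collected values: [1, 10, 15].
Therefore res = [1, 10, 15].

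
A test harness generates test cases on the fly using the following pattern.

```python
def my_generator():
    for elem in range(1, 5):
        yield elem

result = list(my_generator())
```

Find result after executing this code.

Step 1: The generator yields each value from range(1, 5).
Step 2: list() consumes all yields: [1, 2, 3, 4].
Therefore result = [1, 2, 3, 4].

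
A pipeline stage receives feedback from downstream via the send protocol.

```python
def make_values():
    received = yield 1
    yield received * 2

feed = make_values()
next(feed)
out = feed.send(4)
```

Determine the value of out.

Step 1: next(feed) advances to first yield, producing 1.
Step 2: send(4) resumes, received = 4.
Step 3: yield received * 2 = 4 * 2 = 8.
Therefore out = 8.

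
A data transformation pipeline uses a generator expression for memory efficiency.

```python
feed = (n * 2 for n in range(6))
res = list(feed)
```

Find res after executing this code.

Step 1: For each n in range(6), compute n*2:
  n=0: 0*2 = 0
  n=1: 1*2 = 2
  n=2: 2*2 = 4
  n=3: 3*2 = 6
  n=4: 4*2 = 8
  n=5: 5*2 = 10
Therefore res = [0, 2, 4, 6, 8, 10].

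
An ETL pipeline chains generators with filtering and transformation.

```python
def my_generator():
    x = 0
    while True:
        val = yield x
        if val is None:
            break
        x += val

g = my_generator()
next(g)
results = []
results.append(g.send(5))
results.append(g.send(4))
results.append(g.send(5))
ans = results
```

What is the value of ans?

Step 1: next(g) -> yield 0.
Step 2: send(5) -> x = 5, yield 5.
Step 3: send(4) -> x = 9, yield 9.
Step 4: send(5) -> x = 14, yield 14.
Therefore ans = [5, 9, 14].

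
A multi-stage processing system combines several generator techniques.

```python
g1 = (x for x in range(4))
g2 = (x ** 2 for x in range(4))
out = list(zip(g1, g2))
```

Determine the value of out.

Step 1: g1 produces [0, 1, 2, 3].
Step 2: g2 produces [0, 1, 4, 9].
Step 3: zip pairs them: [(0, 0), (1, 1), (2, 4), (3, 9)].
Therefore out = [(0, 0), (1, 1), (2, 4), (3, 9)].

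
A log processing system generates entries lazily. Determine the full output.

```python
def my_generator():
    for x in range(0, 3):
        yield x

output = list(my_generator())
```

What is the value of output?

Step 1: The generator yields each value from range(0, 3).
Step 2: list() consumes all yields: [0, 1, 2].
Therefore output = [0, 1, 2].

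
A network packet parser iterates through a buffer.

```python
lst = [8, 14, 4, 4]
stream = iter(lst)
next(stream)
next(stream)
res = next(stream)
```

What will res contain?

Step 1: Create iterator over [8, 14, 4, 4].
Step 2: next() consumes 8.
Step 3: next() consumes 14.
Step 4: next() returns 4.
Therefore res = 4.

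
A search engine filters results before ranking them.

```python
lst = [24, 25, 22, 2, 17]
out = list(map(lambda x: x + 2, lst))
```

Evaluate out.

Step 1: Apply lambda x: x + 2 to each element:
  24 -> 26
  25 -> 27
  22 -> 24
  2 -> 4
  17 -> 19
Therefore out = [26, 27, 24, 4, 19].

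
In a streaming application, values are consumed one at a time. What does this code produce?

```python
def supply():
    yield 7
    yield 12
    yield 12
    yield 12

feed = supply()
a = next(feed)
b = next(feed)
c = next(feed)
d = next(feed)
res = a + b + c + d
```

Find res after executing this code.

Step 1: Create generator and consume all values:
  a = next(feed) = 7
  b = next(feed) = 12
  c = next(feed) = 12
  d = next(feed) = 12
Step 2: res = 7 + 12 + 12 + 12 = 43.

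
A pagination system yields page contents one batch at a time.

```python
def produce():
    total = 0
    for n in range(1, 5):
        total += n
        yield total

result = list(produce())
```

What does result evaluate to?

Step 1: Generator accumulates running sum:
  n=1: total = 1, yield 1
  n=2: total = 3, yield 3
  n=3: total = 6, yield 6
  n=4: total = 10, yield 10
Therefore result = [1, 3, 6, 10].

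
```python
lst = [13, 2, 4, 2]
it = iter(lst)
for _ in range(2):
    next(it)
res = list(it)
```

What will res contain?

Step 1: Create iterator over [13, 2, 4, 2].
Step 2: Advance 2 positions (consuming [13, 2]).
Step 3: list() collects remaining elements: [4, 2].
Therefore res = [4, 2].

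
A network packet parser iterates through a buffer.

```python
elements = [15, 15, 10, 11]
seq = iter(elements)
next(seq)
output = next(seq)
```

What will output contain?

Step 1: Create iterator over [15, 15, 10, 11].
Step 2: next() consumes 15.
Step 3: next() returns 15.
Therefore output = 15.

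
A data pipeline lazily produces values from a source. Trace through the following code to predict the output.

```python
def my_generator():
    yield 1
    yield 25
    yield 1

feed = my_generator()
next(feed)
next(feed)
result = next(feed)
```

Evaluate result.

Step 1: my_generator() creates a generator.
Step 2: next(feed) yields 1 (consumed and discarded).
Step 3: next(feed) yields 25 (consumed and discarded).
Step 4: next(feed) yields 1, assigned to result.
Therefore result = 1.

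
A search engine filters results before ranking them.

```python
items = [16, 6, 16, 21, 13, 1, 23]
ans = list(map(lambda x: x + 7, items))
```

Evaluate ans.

Step 1: Apply lambda x: x + 7 to each element:
  16 -> 23
  6 -> 13
  16 -> 23
  21 -> 28
  13 -> 20
  1 -> 8
  23 -> 30
Therefore ans = [23, 13, 23, 28, 20, 8, 30].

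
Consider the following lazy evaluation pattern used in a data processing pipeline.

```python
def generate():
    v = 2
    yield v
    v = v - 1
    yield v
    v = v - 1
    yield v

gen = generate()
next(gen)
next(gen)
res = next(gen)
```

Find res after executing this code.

Step 1: Trace through generator execution:
  Yield 1: v starts at 2, yield 2
  Yield 2: v = 2 - 1 = 1, yield 1
  Yield 3: v = 1 - 1 = 0, yield 0
Step 2: First next() gets 2, second next() gets the second value, third next() yields 0.
Therefore res = 0.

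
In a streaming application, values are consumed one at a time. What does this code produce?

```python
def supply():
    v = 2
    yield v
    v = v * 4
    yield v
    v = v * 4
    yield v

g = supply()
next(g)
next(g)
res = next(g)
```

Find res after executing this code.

Step 1: Trace through generator execution:
  Yield 1: v starts at 2, yield 2
  Yield 2: v = 2 * 4 = 8, yield 8
  Yield 3: v = 8 * 4 = 32, yield 32
Step 2: First next() gets 2, second next() gets the second value, third next() yields 32.
Therefore res = 32.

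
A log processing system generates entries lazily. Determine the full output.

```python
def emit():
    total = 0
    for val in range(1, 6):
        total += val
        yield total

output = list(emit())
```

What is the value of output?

Step 1: Generator accumulates running sum:
  val=1: total = 1, yield 1
  val=2: total = 3, yield 3
  val=3: total = 6, yield 6
  val=4: total = 10, yield 10
  val=5: total = 15, yield 15
Therefore output = [1, 3, 6, 10, 15].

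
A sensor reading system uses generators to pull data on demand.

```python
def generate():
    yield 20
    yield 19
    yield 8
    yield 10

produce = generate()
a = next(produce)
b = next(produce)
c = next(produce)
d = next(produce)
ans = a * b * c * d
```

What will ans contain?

Step 1: Create generator and consume all values:
  a = next(produce) = 20
  b = next(produce) = 19
  c = next(produce) = 8
  d = next(produce) = 10
Step 2: ans = 20 * 19 * 8 * 10 = 30400.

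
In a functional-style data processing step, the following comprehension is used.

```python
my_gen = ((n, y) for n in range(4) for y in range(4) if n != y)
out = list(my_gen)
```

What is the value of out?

Step 1: Nested generator over range(4) x range(4) where n != y:
  (0, 0): excluded (n == y)
  (0, 1): included
  (0, 2): included
  (0, 3): included
  (1, 0): included
  (1, 1): excluded (n == y)
  (1, 2): included
  (1, 3): included
  (2, 0): included
  (2, 1): included
  (2, 2): excluded (n == y)
  (2, 3): included
  (3, 0): included
  (3, 1): included
  (3, 2): included
  (3, 3): excluded (n == y)
Therefore out = [(0, 1), (0, 2), (0, 3), (1, 0), (1, 2), (1, 3), (2, 0), (2, 1), (2, 3), (3, 0), (3, 1), (3, 2)].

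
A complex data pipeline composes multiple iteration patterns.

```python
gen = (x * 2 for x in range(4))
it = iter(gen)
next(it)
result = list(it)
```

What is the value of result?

Step 1: Generator produces [0, 2, 4, 6].
Step 2: next(it) consumes first element (0).
Step 3: list(it) collects remaining: [2, 4, 6].
Therefore result = [2, 4, 6].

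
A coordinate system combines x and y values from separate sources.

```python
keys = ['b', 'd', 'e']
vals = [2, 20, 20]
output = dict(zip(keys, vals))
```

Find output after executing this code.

Step 1: zip pairs keys with values:
  'b' -> 2
  'd' -> 20
  'e' -> 20
Therefore output = {'b': 2, 'd': 20, 'e': 20}.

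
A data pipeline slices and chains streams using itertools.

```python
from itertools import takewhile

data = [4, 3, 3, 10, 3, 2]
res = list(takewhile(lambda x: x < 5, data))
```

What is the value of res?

Step 1: takewhile stops at first element >= 5:
  4 < 5: take
  3 < 5: take
  3 < 5: take
  10 >= 5: stop
Therefore res = [4, 3, 3].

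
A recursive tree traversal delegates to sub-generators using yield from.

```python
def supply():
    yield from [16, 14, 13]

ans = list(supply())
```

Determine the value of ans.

Step 1: yield from delegates to the iterable, yielding each element.
Step 2: Collected values: [16, 14, 13].
Therefore ans = [16, 14, 13].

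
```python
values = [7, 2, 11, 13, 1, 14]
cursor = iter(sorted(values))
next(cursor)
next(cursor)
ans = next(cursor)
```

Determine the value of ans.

Step 1: sorted([7, 2, 11, 13, 1, 14]) = [1, 2, 7, 11, 13, 14].
Step 2: Create iterator and skip 2 elements.
Step 3: next() returns 7.
Therefore ans = 7.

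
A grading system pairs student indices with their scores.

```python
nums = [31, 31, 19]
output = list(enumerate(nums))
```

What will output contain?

Step 1: enumerate pairs each element with its index:
  (0, 31)
  (1, 31)
  (2, 19)
Therefore output = [(0, 31), (1, 31), (2, 19)].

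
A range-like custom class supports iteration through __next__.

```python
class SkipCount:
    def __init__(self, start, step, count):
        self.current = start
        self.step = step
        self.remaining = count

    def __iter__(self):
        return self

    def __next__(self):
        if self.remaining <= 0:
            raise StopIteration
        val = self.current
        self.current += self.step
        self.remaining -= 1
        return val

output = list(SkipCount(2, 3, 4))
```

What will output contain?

Step 1: SkipCount starts at 2, increments by 3, for 4 steps:
  Yield 2, then current += 3
  Yield 5, then current += 3
  Yield 8, then current += 3
  Yield 11, then current += 3
Therefore output = [2, 5, 8, 11].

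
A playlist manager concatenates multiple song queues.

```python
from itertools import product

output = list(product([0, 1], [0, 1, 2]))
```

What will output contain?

Step 1: product([0, 1], [0, 1, 2]) gives all pairs:
  (0, 0)
  (0, 1)
  (0, 2)
  (1, 0)
  (1, 1)
  (1, 2)
Therefore output = [(0, 0), (0, 1), (0, 2), (1, 0), (1, 1), (1, 2)].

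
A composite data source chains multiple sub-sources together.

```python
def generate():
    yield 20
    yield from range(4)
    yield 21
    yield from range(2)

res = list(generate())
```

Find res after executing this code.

Step 1: Trace yields in order:
  yield 20
  yield 0
  yield 1
  yield 2
  yield 3
  yield 21
  yield 0
  yield 1
Therefore res = [20, 0, 1, 2, 3, 21, 0, 1].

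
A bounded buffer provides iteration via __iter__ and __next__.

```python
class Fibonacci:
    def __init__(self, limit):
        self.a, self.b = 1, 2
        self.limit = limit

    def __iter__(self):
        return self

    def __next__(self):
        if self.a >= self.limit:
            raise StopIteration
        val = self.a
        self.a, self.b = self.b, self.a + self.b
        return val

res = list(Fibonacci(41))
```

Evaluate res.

Step 1: Fibonacci-like sequence (a=1, b=2) until >= 41:
  Yield 1, then a,b = 2,3
  Yield 2, then a,b = 3,5
  Yield 3, then a,b = 5,8
  Yield 5, then a,b = 8,13
  Yield 8, then a,b = 13,21
  Yield 13, then a,b = 21,34
  Yield 21, then a,b = 34,55
  Yield 34, then a,b = 55,89
Step 2: 55 >= 41, stop.
Therefore res = [1, 2, 3, 5, 8, 13, 21, 34].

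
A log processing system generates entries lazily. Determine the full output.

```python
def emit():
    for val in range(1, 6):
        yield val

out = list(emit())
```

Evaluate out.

Step 1: The generator yields each value from range(1, 6).
Step 2: list() consumes all yields: [1, 2, 3, 4, 5].
Therefore out = [1, 2, 3, 4, 5].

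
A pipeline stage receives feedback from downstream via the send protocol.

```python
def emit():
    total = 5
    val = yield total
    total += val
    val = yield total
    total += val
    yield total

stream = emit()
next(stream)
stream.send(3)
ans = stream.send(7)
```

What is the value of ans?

Step 1: next() -> yield total=5.
Step 2: send(3) -> val=3, total = 5+3 = 8, yield 8.
Step 3: send(7) -> val=7, total = 8+7 = 15, yield 15.
Therefore ans = 15.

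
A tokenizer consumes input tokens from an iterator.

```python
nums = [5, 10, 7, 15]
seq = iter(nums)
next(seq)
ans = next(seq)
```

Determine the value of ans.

Step 1: Create iterator over [5, 10, 7, 15].
Step 2: next() consumes 5.
Step 3: next() returns 10.
Therefore ans = 10.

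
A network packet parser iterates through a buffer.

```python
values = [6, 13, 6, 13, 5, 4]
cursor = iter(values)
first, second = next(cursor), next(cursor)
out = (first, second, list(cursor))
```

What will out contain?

Step 1: Create iterator over [6, 13, 6, 13, 5, 4].
Step 2: first = 6, second = 13.
Step 3: Remaining elements: [6, 13, 5, 4].
Therefore out = (6, 13, [6, 13, 5, 4]).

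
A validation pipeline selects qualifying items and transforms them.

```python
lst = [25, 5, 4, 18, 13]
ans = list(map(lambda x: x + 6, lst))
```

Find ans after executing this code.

Step 1: Apply lambda x: x + 6 to each element:
  25 -> 31
  5 -> 11
  4 -> 10
  18 -> 24
  13 -> 19
Therefore ans = [31, 11, 10, 24, 19].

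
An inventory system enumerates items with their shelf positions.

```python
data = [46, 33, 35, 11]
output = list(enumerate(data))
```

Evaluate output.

Step 1: enumerate pairs each element with its index:
  (0, 46)
  (1, 33)
  (2, 35)
  (3, 11)
Therefore output = [(0, 46), (1, 33), (2, 35), (3, 11)].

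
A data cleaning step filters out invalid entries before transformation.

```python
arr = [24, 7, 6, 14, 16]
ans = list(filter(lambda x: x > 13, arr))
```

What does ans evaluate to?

Step 1: Filter elements > 13:
  24: kept
  7: removed
  6: removed
  14: kept
  16: kept
Therefore ans = [24, 14, 16].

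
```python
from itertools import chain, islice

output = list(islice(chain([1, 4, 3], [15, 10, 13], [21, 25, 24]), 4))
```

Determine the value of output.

Step 1: chain([1, 4, 3], [15, 10, 13], [21, 25, 24]) = [1, 4, 3, 15, 10, 13, 21, 25, 24].
Step 2: islice takes first 4 elements: [1, 4, 3, 15].
Therefore output = [1, 4, 3, 15].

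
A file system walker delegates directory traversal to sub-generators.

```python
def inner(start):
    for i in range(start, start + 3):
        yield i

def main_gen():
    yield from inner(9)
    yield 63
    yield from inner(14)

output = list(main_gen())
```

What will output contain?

Step 1: main_gen() delegates to inner(9):
  yield 9
  yield 10
  yield 11
Step 2: yield 63
Step 3: Delegates to inner(14):
  yield 14
  yield 15
  yield 16
Therefore output = [9, 10, 11, 63, 14, 15, 16].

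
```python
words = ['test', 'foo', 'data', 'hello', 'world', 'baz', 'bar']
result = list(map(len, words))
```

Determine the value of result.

Step 1: Map len() to each word:
  'test' -> 4
  'foo' -> 3
  'data' -> 4
  'hello' -> 5
  'world' -> 5
  'baz' -> 3
  'bar' -> 3
Therefore result = [4, 3, 4, 5, 5, 3, 3].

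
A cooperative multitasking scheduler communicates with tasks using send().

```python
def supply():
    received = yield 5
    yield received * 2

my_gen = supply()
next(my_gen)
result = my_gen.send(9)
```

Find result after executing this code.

Step 1: next(my_gen) advances to first yield, producing 5.
Step 2: send(9) resumes, received = 9.
Step 3: yield received * 2 = 9 * 2 = 18.
Therefore result = 18.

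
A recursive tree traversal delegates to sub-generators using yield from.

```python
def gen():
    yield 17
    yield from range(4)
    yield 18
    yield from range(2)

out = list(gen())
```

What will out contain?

Step 1: Trace yields in order:
  yield 17
  yield 0
  yield 1
  yield 2
  yield 3
  yield 18
  yield 0
  yield 1
Therefore out = [17, 0, 1, 2, 3, 18, 0, 1].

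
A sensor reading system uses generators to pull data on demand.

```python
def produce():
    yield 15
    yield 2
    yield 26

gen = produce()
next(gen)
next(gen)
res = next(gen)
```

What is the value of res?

Step 1: produce() creates a generator.
Step 2: next(gen) yields 15 (consumed and discarded).
Step 3: next(gen) yields 2 (consumed and discarded).
Step 4: next(gen) yields 26, assigned to res.
Therefore res = 26.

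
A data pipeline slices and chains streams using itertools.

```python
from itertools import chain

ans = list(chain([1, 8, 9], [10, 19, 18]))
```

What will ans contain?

Step 1: chain() concatenates iterables: [1, 8, 9] + [10, 19, 18].
Therefore ans = [1, 8, 9, 10, 19, 18].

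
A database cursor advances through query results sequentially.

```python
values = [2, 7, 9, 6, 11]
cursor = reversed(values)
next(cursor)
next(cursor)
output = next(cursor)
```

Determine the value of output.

Step 1: reversed([2, 7, 9, 6, 11]) gives iterator: [11, 6, 9, 7, 2].
Step 2: First next() = 11, second next() = 6.
Step 3: Third next() = 9.
Therefore output = 9.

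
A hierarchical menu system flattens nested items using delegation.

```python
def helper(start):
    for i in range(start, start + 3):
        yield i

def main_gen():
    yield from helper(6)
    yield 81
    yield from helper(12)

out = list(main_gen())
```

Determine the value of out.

Step 1: main_gen() delegates to helper(6):
  yield 6
  yield 7
  yield 8
Step 2: yield 81
Step 3: Delegates to helper(12):
  yield 12
  yield 13
  yield 14
Therefore out = [6, 7, 8, 81, 12, 13, 14].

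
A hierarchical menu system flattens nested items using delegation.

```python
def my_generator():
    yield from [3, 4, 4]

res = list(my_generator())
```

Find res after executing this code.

Step 1: yield from delegates to the iterable, yielding each element.
Step 2: Collected values: [3, 4, 4].
Therefore res = [3, 4, 4].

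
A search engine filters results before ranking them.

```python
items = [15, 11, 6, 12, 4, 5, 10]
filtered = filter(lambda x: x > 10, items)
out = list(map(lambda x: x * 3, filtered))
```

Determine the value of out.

Step 1: Filter items for elements > 10:
  15: kept
  11: kept
  6: removed
  12: kept
  4: removed
  5: removed
  10: removed
Step 2: Map x * 3 on filtered [15, 11, 12]:
  15 -> 45
  11 -> 33
  12 -> 36
Therefore out = [45, 33, 36].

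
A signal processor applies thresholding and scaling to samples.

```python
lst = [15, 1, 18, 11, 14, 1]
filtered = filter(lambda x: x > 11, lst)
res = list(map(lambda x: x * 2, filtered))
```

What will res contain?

Step 1: Filter lst for elements > 11:
  15: kept
  1: removed
  18: kept
  11: removed
  14: kept
  1: removed
Step 2: Map x * 2 on filtered [15, 18, 14]:
  15 -> 30
  18 -> 36
  14 -> 28
Therefore res = [30, 36, 28].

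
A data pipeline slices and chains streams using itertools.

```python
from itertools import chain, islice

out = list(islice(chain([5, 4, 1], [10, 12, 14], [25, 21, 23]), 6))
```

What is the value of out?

Step 1: chain([5, 4, 1], [10, 12, 14], [25, 21, 23]) = [5, 4, 1, 10, 12, 14, 25, 21, 23].
Step 2: islice takes first 6 elements: [5, 4, 1, 10, 12, 14].
Therefore out = [5, 4, 1, 10, 12, 14].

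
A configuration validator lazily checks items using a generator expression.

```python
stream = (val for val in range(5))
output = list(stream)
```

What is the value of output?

Step 1: Generator expression iterates range(5): [0, 1, 2, 3, 4].
Step 2: list() collects all values.
Therefore output = [0, 1, 2, 3, 4].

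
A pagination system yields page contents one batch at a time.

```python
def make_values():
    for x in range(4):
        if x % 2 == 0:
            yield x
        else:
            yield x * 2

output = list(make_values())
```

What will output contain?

Step 1: For each x in range(4), yield x if even, else x*2:
  x=0 (even): yield 0
  x=1 (odd): yield 1*2 = 2
  x=2 (even): yield 2
  x=3 (odd): yield 3*2 = 6
Therefore output = [0, 2, 2, 6].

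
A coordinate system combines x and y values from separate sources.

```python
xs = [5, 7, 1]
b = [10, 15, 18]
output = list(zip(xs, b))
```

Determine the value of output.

Step 1: zip pairs elements at same index:
  Index 0: (5, 10)
  Index 1: (7, 15)
  Index 2: (1, 18)
Therefore output = [(5, 10), (7, 15), (1, 18)].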